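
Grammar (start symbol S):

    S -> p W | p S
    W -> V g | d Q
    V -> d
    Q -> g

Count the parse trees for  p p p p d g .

2

Parse trees for p p p p d g:
  [S p [S p [S p [S p [W [V d] g]]]]]
  [S p [S p [S p [S p [W d [Q g]]]]]]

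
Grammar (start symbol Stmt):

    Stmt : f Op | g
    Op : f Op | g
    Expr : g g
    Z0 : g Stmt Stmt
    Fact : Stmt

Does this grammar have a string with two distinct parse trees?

Unambiguous

Only Stmt, Op are reachable from Stmt; ignoring the rest: The reachable rules are right-linear with at most one rule per (nonterminal, next-terminal) pair. Each input token forces the next rule, so parsing is deterministic.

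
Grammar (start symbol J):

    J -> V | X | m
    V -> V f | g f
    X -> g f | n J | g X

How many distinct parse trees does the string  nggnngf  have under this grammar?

2

Parse trees for nggnngf:
  [J [X n [J [X g [X g [X n [J [X n [J [V g f]]]]]]]]]]
  [J [X n [J [X g [X g [X n [J [X n [J [X g f]]]]]]]]]]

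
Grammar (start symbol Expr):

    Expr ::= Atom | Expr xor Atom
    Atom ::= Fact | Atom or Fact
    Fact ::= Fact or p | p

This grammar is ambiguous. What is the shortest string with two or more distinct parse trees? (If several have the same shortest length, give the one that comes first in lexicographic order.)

p or p

length 1: no string has ≥2 trees
length 3: p or p has 2 parse trees

Two derivations of p or p:
  Expr ⇒ Atom ⇒ Fact ⇒ Fact or p ⇒ p or p
  Expr ⇒ Atom ⇒ Atom or Fact ⇒ Fact or Fact ⇒ p or Fact ⇒ p or p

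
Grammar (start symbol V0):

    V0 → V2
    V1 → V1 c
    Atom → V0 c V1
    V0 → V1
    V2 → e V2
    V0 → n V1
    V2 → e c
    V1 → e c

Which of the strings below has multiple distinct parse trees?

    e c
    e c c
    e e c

e c

e c: 2 trees
e c c: 1 tree
e e c: 1 tree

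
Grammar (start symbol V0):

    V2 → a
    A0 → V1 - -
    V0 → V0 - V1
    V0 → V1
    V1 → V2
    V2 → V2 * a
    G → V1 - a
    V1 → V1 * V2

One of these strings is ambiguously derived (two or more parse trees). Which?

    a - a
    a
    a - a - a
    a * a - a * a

a - a: 1 tree
a: 1 tree
a - a - a: 1 tree
a * a - a * a: 4 trees

a * a - a * a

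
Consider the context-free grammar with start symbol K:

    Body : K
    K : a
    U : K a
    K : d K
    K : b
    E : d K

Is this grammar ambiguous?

Only K is reachable from K; ignoring the rest: Restricted to the reachable nonterminals, every rule has the form A → t or A → t B, and no two rules for the same A share a first terminal. The grammar encodes a DFA — one run per string.

Unambiguous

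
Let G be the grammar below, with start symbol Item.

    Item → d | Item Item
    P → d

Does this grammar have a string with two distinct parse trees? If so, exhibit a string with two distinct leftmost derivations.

Witness: d d d

Derivation 1: Item ⇒ Item Item ⇒ d Item ⇒ d Item Item ⇒ d d Item ⇒ d d d
Derivation 2: Item ⇒ Item Item ⇒ Item Item Item ⇒ d Item Item ⇒ d d Item ⇒ d d d

Two distinct leftmost derivations for the same string.

Ambiguous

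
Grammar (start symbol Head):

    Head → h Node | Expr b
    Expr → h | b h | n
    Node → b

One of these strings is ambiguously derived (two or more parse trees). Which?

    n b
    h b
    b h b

h b

n b: 1 tree
h b: 2 trees
b h b: 1 tree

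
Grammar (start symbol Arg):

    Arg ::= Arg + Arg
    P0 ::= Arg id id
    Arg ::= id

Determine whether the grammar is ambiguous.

Witness: id + id + id

Derivation 1: Arg ⇒ Arg + Arg ⇒ Arg + Arg + Arg ⇒ id + Arg + Arg ⇒ id + id + Arg ⇒ id + id + id
Derivation 2: Arg ⇒ Arg + Arg ⇒ id + Arg ⇒ id + Arg + Arg ⇒ id + id + Arg ⇒ id + id + id

Two distinct leftmost derivations for the same string.

Ambiguous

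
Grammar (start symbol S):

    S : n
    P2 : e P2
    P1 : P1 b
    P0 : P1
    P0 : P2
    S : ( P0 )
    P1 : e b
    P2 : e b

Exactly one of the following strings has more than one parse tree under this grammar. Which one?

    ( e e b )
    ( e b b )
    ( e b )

( e b )

( e e b ): 1 tree
( e b b ): 1 tree
( e b ): 2 trees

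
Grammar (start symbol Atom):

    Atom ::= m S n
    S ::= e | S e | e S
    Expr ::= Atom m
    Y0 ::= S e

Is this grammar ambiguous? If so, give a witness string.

Witness: m e e n

Derivation 1: Atom ⇒ m S n ⇒ m S e n ⇒ m e e n
Derivation 2: Atom ⇒ m S n ⇒ m e S n ⇒ m e e n

Two distinct leftmost derivations for the same string.

Ambiguous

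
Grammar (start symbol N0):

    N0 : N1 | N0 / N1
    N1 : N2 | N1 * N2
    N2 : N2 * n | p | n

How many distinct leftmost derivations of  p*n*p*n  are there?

Parse trees for p*n*p*n:
  [N0 [N1 [N1 [N2 [N2 p] * n]] * [N2 [N2 p] * n]]]
  [N0 [N1 [N1 [N1 [N2 p]] * [N2 n]] * [N2 [N2 p] * n]]]
  [N0 [N1 [N1 [N1 [N2 [N2 p] * n]] * [N2 p]] * [N2 n]]]
  [N0 [N1 [N1 [N1 [N1 [N2 p]] * [N2 n]] * [N2 p]] * [N2 n]]]

4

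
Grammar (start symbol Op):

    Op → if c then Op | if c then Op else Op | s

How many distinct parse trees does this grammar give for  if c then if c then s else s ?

2

Parse trees for if c then if c then s else s:
  [Op if c then [Op if c then [Op s] else [Op s]]]
  [Op if c then [Op if c then [Op s]] else [Op s]]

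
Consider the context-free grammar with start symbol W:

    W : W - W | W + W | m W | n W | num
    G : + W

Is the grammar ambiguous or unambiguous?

Ambiguous

Witness: m num + num

Derivation 1: W ⇒ W + W ⇒ m W + W ⇒ m num + W ⇒ m num + num
Derivation 2: W ⇒ m W ⇒ m W + W ⇒ m num + W ⇒ m num + num

Two distinct leftmost derivations for the same string.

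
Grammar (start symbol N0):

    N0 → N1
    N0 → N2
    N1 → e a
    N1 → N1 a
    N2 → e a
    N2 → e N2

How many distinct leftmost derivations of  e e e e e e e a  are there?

Parse trees for e e e e e e e a:
  [N0 [N2 e [N2 e [N2 e [N2 e [N2 e [N2 e [N2 e a]]]]]]]]

1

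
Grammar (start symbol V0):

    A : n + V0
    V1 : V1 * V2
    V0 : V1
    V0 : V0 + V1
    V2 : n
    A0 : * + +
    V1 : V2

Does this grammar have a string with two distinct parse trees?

Only V0, V1, V2 are reachable from V0; ignoring the rest: This is a standard precedence ladder (V0 over V1 over V2), with each level left-recursive on its own operator ('+' at V0, '*' at V1). That structure is LR(1), hence unambiguous.

Unambiguous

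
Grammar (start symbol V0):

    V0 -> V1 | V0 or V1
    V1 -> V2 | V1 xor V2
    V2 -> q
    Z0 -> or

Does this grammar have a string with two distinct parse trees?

Unambiguous

Only V0, V1, V2 are reachable from V0; ignoring the rest: V0 → V0 or V1 | V1  ;  V1 → V1 xor V2 | V2  — a left-associative chain with V2 at the bottom. Each string factors uniquely by precedence.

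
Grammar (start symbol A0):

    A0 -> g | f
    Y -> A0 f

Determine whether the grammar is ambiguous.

Only A0 is reachable from A0; ignoring the rest: Each reachable nonterminal has at most one production per leading terminal, and all productions are right-linear; the derivation is determined token-by-token.

Unambiguous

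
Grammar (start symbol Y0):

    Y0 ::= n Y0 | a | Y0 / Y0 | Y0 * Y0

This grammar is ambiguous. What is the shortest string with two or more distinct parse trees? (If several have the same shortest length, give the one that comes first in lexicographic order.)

n a * a

length 1: no string has ≥2 trees
length 2: no string has ≥2 trees
length 3: no string has ≥2 trees
length 4: n a * a has 2 parse trees

Two derivations of n a * a:
  Y0 ⇒ n Y0 ⇒ n Y0 * Y0 ⇒ n a * Y0 ⇒ n a * a
  Y0 ⇒ Y0 * Y0 ⇒ n Y0 * Y0 ⇒ n a * Y0 ⇒ n a * a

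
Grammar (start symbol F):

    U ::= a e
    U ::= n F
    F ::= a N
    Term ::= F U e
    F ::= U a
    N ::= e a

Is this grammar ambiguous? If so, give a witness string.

Witness: a e a

Derivation 1: F ⇒ a N ⇒ a e a
Derivation 2: F ⇒ U a ⇒ a e a

Two distinct leftmost derivations for the same string.

Ambiguous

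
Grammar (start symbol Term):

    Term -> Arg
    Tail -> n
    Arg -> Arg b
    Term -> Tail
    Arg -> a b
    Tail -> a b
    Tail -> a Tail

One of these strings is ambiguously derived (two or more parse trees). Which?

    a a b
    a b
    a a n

a a b: 1 tree
a b: 2 trees
a a n: 1 tree

a b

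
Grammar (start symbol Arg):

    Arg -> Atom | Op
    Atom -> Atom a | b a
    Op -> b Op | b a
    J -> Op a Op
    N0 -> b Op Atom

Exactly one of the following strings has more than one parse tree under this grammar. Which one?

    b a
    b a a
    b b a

b a: 2 trees
b a a: 1 tree
b b a: 1 tree

b a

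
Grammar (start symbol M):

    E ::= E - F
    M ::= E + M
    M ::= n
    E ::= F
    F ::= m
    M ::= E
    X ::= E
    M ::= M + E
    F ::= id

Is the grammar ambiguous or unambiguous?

Witness: id + id

Derivation 1: M ⇒ E + M ⇒ F + M ⇒ id + M ⇒ id + E ⇒ id + F ⇒ id + id
Derivation 2: M ⇒ M + E ⇒ E + E ⇒ F + E ⇒ id + E ⇒ id + F ⇒ id + id

Two distinct leftmost derivations for the same string.

Ambiguous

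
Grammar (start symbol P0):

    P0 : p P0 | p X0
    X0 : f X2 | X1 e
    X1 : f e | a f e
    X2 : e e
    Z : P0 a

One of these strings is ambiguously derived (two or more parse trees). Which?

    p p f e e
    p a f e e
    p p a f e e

p p f e e

p p f e e: 2 trees
p a f e e: 1 tree
p p a f e e: 1 tree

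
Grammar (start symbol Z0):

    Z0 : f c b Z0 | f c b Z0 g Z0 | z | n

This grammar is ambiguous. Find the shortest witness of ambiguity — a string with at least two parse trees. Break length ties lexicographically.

length 1: no string has ≥2 trees
length 4: no string has ≥2 trees
length 6: no string has ≥2 trees
length 7: no string has ≥2 trees
length 9: f c b f c b n g n has 2 parse trees

Two derivations of f c b f c b n g n:
  Z0 ⇒ f c b Z0 ⇒ f c b f c b Z0 g Z0 ⇒ f c b f c b n g Z0 ⇒ f c b f c b n g n
  Z0 ⇒ f c b Z0 g Z0 ⇒ f c b f c b Z0 g Z0 ⇒ f c b f c b n g Z0 ⇒ f c b f c b n g n

f c b f c b n g n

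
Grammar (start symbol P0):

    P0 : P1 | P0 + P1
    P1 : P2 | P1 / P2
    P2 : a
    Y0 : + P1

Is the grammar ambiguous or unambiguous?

Unambiguous

(Y0 is unreachable from P0, so its rules don't affect L(P0).) P0 → P0 + P1 | P1  ;  P1 → P1 / P2 | P2  — a left-associative chain with P2 at the bottom. Each string factors uniquely by precedence.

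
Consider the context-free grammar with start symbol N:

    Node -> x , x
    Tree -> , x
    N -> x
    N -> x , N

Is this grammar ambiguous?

(Node, Tree are unreachable from N, so their rules don't affect L(N).) Right-recursive list with a separator: after each atom, whether the separator follows determines the rule. One parse per string.

Unambiguous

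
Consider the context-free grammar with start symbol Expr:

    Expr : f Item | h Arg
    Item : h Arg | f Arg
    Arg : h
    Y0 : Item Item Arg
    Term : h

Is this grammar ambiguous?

Only Expr, Item, Arg are reachable from Expr; ignoring the rest: The reachable rules are right-linear with at most one rule per (nonterminal, next-terminal) pair. Each input token forces the next rule, so parsing is deterministic.

Unambiguous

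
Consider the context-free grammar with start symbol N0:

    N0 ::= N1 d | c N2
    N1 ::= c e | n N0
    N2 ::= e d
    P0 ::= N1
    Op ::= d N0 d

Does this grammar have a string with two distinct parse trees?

Witness: c e d

Derivation 1: N0 ⇒ N1 d ⇒ c e d
Derivation 2: N0 ⇒ c N2 ⇒ c e d

Two distinct leftmost derivations for the same string.

Ambiguous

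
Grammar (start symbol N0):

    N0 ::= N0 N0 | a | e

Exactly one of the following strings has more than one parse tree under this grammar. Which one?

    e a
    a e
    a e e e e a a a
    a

e a: 1 tree
a e: 1 tree
a e e e e a a a: 429 trees
a: 1 tree

a e e e e a a a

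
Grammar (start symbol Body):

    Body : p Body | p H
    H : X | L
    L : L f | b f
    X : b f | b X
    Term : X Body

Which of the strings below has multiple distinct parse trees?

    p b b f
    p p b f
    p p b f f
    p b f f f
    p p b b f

p p b f

p b b f: 1 tree
p p b f: 2 trees
p p b f f: 1 tree
p b f f f: 1 tree
p p b b f: 1 tree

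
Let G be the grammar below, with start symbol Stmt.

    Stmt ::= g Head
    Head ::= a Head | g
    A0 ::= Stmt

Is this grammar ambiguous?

Unambiguous

(A0 is unreachable from Stmt, so its rules don't affect L(Stmt).) The reachable rules are right-linear with at most one rule per (nonterminal, next-terminal) pair. Each input token forces the next rule, so parsing is deterministic.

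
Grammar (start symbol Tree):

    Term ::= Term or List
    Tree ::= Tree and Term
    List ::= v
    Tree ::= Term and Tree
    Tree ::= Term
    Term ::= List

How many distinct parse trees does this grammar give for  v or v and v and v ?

Parse trees for v or v and v and v:
  [Tree [Tree [Tree [Term [Term [List v]] or [List v]]] and [Term [List v]]] and [Term [List v]]]
  [Tree [Tree [Term [Term [List v]] or [List v]] and [Tree [Term [List v]]]] and [Term [List v]]]
  [Tree [Term [Term [List v]] or [List v]] and [Tree [Tree [Term [List v]]] and [Term [List v]]]]
  [Tree [Term [Term [List v]] or [List v]] and [Tree [Term [List v]] and [Tree [Term [List v]]]]]

4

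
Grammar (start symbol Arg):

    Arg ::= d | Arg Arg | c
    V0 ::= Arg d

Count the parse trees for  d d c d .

5

Parse trees for d d c d:
  [Arg [Arg d] [Arg [Arg d] [Arg [Arg c] [Arg d]]]]
  [Arg [Arg d] [Arg [Arg [Arg d] [Arg c]] [Arg d]]]
  [Arg [Arg [Arg d] [Arg d]] [Arg [Arg c] [Arg d]]]
  [Arg [Arg [Arg d] [Arg [Arg d] [Arg c]]] [Arg d]]
  [Arg [Arg [Arg [Arg d] [Arg d]] [Arg c]] [Arg d]]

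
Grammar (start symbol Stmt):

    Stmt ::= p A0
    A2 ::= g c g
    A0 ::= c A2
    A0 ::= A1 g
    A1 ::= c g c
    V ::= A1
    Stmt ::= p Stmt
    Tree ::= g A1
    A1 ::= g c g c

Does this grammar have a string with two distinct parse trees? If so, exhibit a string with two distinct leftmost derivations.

Witness: p c g c g

Derivation 1: Stmt ⇒ p A0 ⇒ p c A2 ⇒ p c g c g
Derivation 2: Stmt ⇒ p A0 ⇒ p A1 g ⇒ p c g c g

Two distinct leftmost derivations for the same string.

Ambiguous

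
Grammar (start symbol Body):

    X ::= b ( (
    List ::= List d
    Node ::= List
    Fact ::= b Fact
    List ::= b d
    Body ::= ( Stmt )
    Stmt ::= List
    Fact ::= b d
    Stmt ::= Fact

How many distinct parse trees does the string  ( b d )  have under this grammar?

Parse trees for ( b d ):
  [Body ( [Stmt [List b d]] )]
  [Body ( [Stmt [Fact b d]] )]

2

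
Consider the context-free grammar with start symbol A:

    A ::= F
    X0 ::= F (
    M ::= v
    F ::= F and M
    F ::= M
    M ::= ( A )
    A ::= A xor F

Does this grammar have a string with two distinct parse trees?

Only A, F, M are reachable from A; ignoring the rest: This is a standard precedence ladder (A over F over M), with each level left-recursive on its own operator ('xor' at A, 'and' at F). That structure is LR(1), hence unambiguous.

Unambiguous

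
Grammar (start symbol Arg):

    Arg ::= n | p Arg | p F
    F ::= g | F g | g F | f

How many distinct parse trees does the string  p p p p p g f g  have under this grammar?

Parse trees for p p p p p g f g:
  [Arg p [Arg p [Arg p [Arg p [Arg p [F [F g [F f]] g]]]]]]
  [Arg p [Arg p [Arg p [Arg p [Arg p [F g [F [F f] g]]]]]]]

2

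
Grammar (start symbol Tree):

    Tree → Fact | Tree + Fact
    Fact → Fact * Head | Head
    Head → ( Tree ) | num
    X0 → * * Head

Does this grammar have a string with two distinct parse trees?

Unambiguous

Only Tree, Fact, Head are reachable from Tree; ignoring the rest: The grammar is stratified — Tree handles '+' (left-recursive), Fact handles '*', Head atoms. Each operator has a fixed associativity and precedence level, so every string has one parse.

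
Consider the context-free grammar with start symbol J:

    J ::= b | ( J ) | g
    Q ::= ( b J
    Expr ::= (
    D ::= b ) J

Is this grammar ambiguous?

Unambiguous

(Q, Expr, D are unreachable from J, so their rules don't affect L(J).) Each string is a nest of matched brackets around a single atom. An opening bracket forces the recursive rule; an atom forces the base rule.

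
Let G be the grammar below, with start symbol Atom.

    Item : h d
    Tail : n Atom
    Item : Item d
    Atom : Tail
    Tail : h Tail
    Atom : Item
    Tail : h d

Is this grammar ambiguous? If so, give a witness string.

Ambiguous

Witness: h d

Derivation 1: Atom ⇒ Tail ⇒ h d
Derivation 2: Atom ⇒ Item ⇒ h d

Two distinct leftmost derivations for the same string.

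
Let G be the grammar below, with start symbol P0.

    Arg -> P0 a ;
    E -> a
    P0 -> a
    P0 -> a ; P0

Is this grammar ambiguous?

Unambiguous

Only P0 is reachable from P0; ignoring the rest: Right-recursive list with a separator: after each atom, whether the separator follows determines the rule. One parse per string.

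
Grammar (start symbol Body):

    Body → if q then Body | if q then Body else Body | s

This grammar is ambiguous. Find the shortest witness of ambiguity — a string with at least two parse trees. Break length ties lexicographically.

if q then if q then s else s

length 1: no string has ≥2 trees
length 4: no string has ≥2 trees
length 6: no string has ≥2 trees
length 7: no string has ≥2 trees
length 9: if q then if q then s else s has 2 parse trees

Two derivations of if q then if q then s else s:
  Body ⇒ if q then Body ⇒ if q then if q then Body else Body ⇒ if q then if q then s else Body ⇒ if q then if q then s else s
  Body ⇒ if q then Body else Body ⇒ if q then if q then Body else Body ⇒ if q then if q then s else Body ⇒ if q then if q then s else s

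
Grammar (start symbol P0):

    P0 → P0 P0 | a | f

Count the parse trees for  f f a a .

Parse trees for f f a a:
  [P0 [P0 f] [P0 [P0 f] [P0 [P0 a] [P0 a]]]]
  [P0 [P0 f] [P0 [P0 [P0 f] [P0 a]] [P0 a]]]
  [P0 [P0 [P0 f] [P0 f]] [P0 [P0 a] [P0 a]]]
  [P0 [P0 [P0 f] [P0 [P0 f] [P0 a]]] [P0 a]]
  [P0 [P0 [P0 [P0 f] [P0 f]] [P0 a]] [P0 a]]

5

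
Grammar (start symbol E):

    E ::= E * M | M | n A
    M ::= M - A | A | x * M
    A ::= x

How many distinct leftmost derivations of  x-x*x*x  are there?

2

Parse trees for x-x*x*x:
  [E [E [M [M [A x]] - [A x]]] * [M x * [M [A x]]]]
  [E [E [E [M [M [A x]] - [A x]]] * [M [A x]]] * [M [A x]]]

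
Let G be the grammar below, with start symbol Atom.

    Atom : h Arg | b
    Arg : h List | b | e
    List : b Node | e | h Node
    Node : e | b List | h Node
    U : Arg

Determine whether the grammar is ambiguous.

(U is unreachable from Atom, so its rules don't affect L(Atom).) Each reachable nonterminal has at most one production per leading terminal, and all productions are right-linear; the derivation is determined token-by-token.

Unambiguous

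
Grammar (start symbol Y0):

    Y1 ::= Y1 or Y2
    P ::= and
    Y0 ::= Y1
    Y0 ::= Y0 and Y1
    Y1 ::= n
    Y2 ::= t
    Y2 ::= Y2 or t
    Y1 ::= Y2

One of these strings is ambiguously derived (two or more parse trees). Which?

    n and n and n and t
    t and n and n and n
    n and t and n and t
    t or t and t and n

t or t and t and n

n and n and n and t: 1 tree
t and n and n and n: 1 tree
n and t and n and t: 1 tree
t or t and t and n: 2 trees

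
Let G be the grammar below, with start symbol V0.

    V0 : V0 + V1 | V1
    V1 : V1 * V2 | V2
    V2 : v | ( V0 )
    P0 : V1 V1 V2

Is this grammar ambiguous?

Unambiguous

Only V0, V1, V2 are reachable from V0; ignoring the rest: The grammar is stratified — V0 handles '+' (left-recursive), V1 handles '*', V2 atoms. Each operator has a fixed associativity and precedence level, so every string has one parse.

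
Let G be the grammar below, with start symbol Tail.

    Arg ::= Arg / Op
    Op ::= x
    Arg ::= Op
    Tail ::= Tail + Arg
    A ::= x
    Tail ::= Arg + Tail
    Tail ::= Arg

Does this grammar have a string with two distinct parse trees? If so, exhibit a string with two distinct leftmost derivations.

Ambiguous

Witness: x + x

Derivation 1: Tail ⇒ Tail + Arg ⇒ Arg + Arg ⇒ Op + Arg ⇒ x + Arg ⇒ x + Op ⇒ x + x
Derivation 2: Tail ⇒ Arg + Tail ⇒ Op + Tail ⇒ x + Tail ⇒ x + Arg ⇒ x + Op ⇒ x + x

Two distinct leftmost derivations for the same string.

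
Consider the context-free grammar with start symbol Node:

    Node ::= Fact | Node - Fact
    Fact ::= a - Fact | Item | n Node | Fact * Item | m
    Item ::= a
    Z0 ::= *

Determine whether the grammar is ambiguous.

Witness: a - a

Derivation 1: Node ⇒ Fact ⇒ a - Fact ⇒ a - Item ⇒ a - a
Derivation 2: Node ⇒ Node - Fact ⇒ Fact - Fact ⇒ Item - Fact ⇒ a - Fact ⇒ a - Item ⇒ a - a

Two distinct leftmost derivations for the same string.

Ambiguous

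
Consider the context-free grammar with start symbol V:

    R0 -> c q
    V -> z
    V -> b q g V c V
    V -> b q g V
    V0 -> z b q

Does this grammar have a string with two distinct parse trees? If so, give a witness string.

Witness: b q g b q g z c z

Derivation 1: V ⇒ b q g V c V ⇒ b q g b q g V c V ⇒ b q g b q g z c V ⇒ b q g b q g z c z
Derivation 2: V ⇒ b q g V ⇒ b q g b q g V c V ⇒ b q g b q g z c V ⇒ b q g b q g z c z

Two distinct leftmost derivations for the same string.

Ambiguous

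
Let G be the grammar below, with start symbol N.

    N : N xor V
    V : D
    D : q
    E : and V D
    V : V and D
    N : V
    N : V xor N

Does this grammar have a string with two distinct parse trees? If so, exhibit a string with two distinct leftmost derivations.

Ambiguous

Witness: q xor q

Derivation 1: N ⇒ N xor V ⇒ V xor V ⇒ D xor V ⇒ q xor V ⇒ q xor D ⇒ q xor q
Derivation 2: N ⇒ V xor N ⇒ D xor N ⇒ q xor N ⇒ q xor V ⇒ q xor D ⇒ q xor q

Two distinct leftmost derivations for the same string.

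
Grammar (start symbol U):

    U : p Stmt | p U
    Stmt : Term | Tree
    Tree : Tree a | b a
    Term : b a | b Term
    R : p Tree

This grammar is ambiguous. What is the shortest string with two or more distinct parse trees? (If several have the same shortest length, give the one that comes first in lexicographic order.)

length 3: p b a has 2 parse trees

Two derivations of p b a:
  U ⇒ p Stmt ⇒ p Term ⇒ p b a
  U ⇒ p Stmt ⇒ p Tree ⇒ p b a

p b a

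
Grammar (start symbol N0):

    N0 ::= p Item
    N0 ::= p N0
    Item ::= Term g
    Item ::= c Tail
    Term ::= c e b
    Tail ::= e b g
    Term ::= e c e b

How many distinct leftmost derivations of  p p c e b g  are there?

2

Parse trees for p p c e b g:
  [N0 p [N0 p [Item [Term c e b] g]]]
  [N0 p [N0 p [Item c [Tail e b g]]]]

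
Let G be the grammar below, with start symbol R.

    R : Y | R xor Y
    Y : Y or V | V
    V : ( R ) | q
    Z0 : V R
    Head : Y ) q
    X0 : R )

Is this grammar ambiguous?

Only R, Y, V are reachable from R; ignoring the rest: This is a standard precedence ladder (R over Y over V), with each level left-recursive on its own operator ('xor' at R, 'or' at Y). That structure is LR(1), hence unambiguous.

Unambiguous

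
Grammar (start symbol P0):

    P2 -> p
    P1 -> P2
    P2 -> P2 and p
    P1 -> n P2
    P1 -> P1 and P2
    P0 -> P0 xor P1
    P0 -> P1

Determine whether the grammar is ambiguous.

Ambiguous

Witness: p and p

Derivation 1: P0 ⇒ P1 ⇒ P2 ⇒ P2 and p ⇒ p and p
Derivation 2: P0 ⇒ P1 ⇒ P1 and P2 ⇒ P2 and P2 ⇒ p and P2 ⇒ p and p

Two distinct leftmost derivations for the same string.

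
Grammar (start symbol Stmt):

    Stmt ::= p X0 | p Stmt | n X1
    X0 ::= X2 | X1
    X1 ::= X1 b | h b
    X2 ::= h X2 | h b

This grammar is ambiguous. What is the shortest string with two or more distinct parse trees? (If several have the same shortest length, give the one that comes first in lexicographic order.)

length 3: p h b has 2 parse trees

Two derivations of p h b:
  Stmt ⇒ p X0 ⇒ p X2 ⇒ p h b
  Stmt ⇒ p X0 ⇒ p X1 ⇒ p h b

p h b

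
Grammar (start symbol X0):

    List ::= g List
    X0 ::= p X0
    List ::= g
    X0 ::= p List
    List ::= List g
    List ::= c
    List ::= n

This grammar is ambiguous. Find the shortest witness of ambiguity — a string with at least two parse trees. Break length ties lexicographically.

length 2: no string has ≥2 trees
length 3: p g g has 2 parse trees

Two derivations of p g g:
  X0 ⇒ p List ⇒ p g List ⇒ p g g
  X0 ⇒ p List ⇒ p List g ⇒ p g g

p g g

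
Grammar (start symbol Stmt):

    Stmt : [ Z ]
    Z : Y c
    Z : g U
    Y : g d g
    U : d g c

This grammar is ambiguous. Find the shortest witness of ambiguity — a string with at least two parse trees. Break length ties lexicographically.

length 6: [ g d g c ] has 2 parse trees

Two derivations of [ g d g c ]:
  Stmt ⇒ [ Z ] ⇒ [ Y c ] ⇒ [ g d g c ]
  Stmt ⇒ [ Z ] ⇒ [ g U ] ⇒ [ g d g c ]

[ g d g c ]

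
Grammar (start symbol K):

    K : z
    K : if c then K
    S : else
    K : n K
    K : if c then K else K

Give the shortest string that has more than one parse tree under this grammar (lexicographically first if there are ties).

length 1: no string has ≥2 trees
length 2: no string has ≥2 trees
length 3: no string has ≥2 trees
length 4: no string has ≥2 trees
length 5: no string has ≥2 trees
length 6: no string has ≥2 trees
length 7: no string has ≥2 trees
length 8: no string has ≥2 trees
length 9: if c then if c then z else z has 2 parse trees

Two derivations of if c then if c then z else z:
  K ⇒ if c then K ⇒ if c then if c then K else K ⇒ if c then if c then z else K ⇒ if c then if c then z else z
  K ⇒ if c then K else K ⇒ if c then if c then K else K ⇒ if c then if c then z else K ⇒ if c then if c then z else z

if c then if c then z else z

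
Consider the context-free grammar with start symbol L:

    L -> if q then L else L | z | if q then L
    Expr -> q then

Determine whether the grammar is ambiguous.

Witness: if q then if q then z else z

Derivation 1: L ⇒ if q then L else L ⇒ if q then if q then L else L ⇒ if q then if q then z else L ⇒ if q then if q then z else z
Derivation 2: L ⇒ if q then L ⇒ if q then if q then L else L ⇒ if q then if q then z else L ⇒ if q then if q then z else z

Two distinct leftmost derivations for the same string.

Ambiguous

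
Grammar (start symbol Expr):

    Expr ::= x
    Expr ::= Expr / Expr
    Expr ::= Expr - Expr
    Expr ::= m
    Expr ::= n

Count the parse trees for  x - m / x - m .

Parse trees for x - m / x - m:
  [Expr [Expr [Expr x] - [Expr m]] / [Expr [Expr x] - [Expr m]]]
  [Expr [Expr x] - [Expr [Expr m] / [Expr [Expr x] - [Expr m]]]]
  [Expr [Expr x] - [Expr [Expr [Expr m] / [Expr x]] - [Expr m]]]
  [Expr [Expr [Expr [Expr x] - [Expr m]] / [Expr x]] - [Expr m]]
  [Expr [Expr [Expr x] - [Expr [Expr m] / [Expr x]]] - [Expr m]]

5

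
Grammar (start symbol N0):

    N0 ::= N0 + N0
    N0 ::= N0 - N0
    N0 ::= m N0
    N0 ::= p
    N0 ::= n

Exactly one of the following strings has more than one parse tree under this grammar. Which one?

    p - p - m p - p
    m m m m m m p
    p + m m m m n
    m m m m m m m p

p - p - m p - p: 7 trees
m m m m m m p: 1 tree
p + m m m m n: 1 tree
m m m m m m m p: 1 tree

p - p - m p - p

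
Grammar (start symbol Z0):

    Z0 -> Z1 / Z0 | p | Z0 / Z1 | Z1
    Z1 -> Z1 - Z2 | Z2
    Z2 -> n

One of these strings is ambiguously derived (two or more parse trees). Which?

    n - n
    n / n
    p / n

n - n: 1 tree
n / n: 2 trees
p / n: 1 tree

n / n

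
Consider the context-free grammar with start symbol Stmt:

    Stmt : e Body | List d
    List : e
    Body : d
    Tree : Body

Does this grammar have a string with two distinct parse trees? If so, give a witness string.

Witness: e d

Derivation 1: Stmt ⇒ e Body ⇒ e d
Derivation 2: Stmt ⇒ List d ⇒ e d

Two distinct leftmost derivations for the same string.

Ambiguous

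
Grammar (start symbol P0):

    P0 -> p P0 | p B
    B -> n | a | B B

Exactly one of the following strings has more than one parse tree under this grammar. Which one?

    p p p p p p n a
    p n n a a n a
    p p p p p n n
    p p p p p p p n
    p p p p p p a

p n n a a n a

p p p p p p n a: 1 tree
p n n a a n a: 42 trees
p p p p p n n: 1 tree
p p p p p p p n: 1 tree
p p p p p p a: 1 tree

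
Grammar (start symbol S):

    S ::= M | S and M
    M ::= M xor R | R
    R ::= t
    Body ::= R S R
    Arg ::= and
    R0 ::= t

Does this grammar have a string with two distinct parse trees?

Unambiguous

Only S, M, R are reachable from S; ignoring the rest: S → S and M | M  ;  M → M xor R | R  — a left-associative chain with R at the bottom. Each string factors uniquely by precedence.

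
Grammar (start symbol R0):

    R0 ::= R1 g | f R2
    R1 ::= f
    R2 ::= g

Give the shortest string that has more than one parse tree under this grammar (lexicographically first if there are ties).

length 2: f g has 2 parse trees

Two derivations of f g:
  R0 ⇒ R1 g ⇒ f g
  R0 ⇒ f R2 ⇒ f g

f g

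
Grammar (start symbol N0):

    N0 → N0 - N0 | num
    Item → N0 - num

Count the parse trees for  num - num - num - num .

Parse trees for num - num - num - num:
  [N0 [N0 num] - [N0 [N0 num] - [N0 [N0 num] - [N0 num]]]]
  [N0 [N0 num] - [N0 [N0 [N0 num] - [N0 num]] - [N0 num]]]
  [N0 [N0 [N0 num] - [N0 num]] - [N0 [N0 num] - [N0 num]]]
  [N0 [N0 [N0 num] - [N0 [N0 num] - [N0 num]]] - [N0 num]]
  [N0 [N0 [N0 [N0 num] - [N0 num]] - [N0 num]] - [N0 num]]

5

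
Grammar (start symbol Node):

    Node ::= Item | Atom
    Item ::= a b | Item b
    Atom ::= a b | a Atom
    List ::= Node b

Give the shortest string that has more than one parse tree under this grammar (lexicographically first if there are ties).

length 2: a b has 2 parse trees

Two derivations of a b:
  Node ⇒ Item ⇒ a b
  Node ⇒ Atom ⇒ a b

a b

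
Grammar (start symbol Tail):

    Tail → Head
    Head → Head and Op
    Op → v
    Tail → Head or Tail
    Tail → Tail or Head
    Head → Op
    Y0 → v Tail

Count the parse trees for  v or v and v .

Parse trees for v or v and v:
  [Tail [Head [Op v]] or [Tail [Head [Head [Op v]] and [Op v]]]]
  [Tail [Tail [Head [Op v]]] or [Head [Head [Op v]] and [Op v]]]

2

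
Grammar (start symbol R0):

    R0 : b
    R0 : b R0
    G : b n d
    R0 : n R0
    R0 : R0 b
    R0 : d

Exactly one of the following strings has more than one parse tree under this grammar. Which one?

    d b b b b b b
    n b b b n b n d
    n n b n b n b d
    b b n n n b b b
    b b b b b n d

b b n n n b b b

d b b b b b b: 1 tree
n b b b n b n d: 1 tree
n n b n b n b d: 1 tree
b b n n n b b b: 29 trees
b b b b b n d: 1 tree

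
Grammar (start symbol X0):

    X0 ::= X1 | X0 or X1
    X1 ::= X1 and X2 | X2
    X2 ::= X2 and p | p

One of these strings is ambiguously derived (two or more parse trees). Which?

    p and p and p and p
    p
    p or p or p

p and p and p and p

p and p and p and p: 8 trees
p: 1 tree
p or p or p: 1 tree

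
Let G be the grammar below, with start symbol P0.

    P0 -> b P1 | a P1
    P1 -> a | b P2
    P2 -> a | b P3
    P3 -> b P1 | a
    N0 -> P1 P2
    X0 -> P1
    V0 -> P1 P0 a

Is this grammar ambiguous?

Only P0, P1, P2, P3 are reachable from P0; ignoring the rest: Restricted to the reachable nonterminals, every rule has the form A → t or A → t B, and no two rules for the same A share a first terminal. The grammar encodes a DFA — one run per string.

Unambiguous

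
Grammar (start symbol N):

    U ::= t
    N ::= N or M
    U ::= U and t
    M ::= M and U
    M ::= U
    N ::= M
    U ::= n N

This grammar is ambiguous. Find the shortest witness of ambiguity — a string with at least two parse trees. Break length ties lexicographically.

t and t

length 1: no string has ≥2 trees
length 2: no string has ≥2 trees
length 3: t and t has 2 parse trees

Two derivations of t and t:
  N ⇒ M ⇒ M and U ⇒ U and U ⇒ t and U ⇒ t and t
  N ⇒ M ⇒ U ⇒ U and t ⇒ t and t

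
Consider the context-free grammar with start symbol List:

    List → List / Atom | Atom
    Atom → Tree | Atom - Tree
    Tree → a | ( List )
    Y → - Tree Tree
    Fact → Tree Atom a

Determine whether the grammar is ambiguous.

Only List, Atom, Tree are reachable from List; ignoring the rest: This is a standard precedence ladder (List over Atom over Tree), with each level left-recursive on its own operator ('/' at List, '-' at Atom). That structure is LR(1), hence unambiguous.

Unambiguous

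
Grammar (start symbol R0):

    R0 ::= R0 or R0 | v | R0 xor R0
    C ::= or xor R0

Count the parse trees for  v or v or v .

Parse trees for v or v or v:
  [R0 [R0 v] or [R0 [R0 v] or [R0 v]]]
  [R0 [R0 [R0 v] or [R0 v]] or [R0 v]]

2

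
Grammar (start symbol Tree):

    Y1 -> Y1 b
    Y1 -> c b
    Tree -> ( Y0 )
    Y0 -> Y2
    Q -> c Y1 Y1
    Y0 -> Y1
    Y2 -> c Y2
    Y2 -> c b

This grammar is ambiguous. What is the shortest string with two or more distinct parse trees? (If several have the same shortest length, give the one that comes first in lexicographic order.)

( c b )

length 4: ( c b ) has 2 parse trees

Two derivations of ( c b ):
  Tree ⇒ ( Y0 ) ⇒ ( Y2 ) ⇒ ( c b )
  Tree ⇒ ( Y0 ) ⇒ ( Y1 ) ⇒ ( c b )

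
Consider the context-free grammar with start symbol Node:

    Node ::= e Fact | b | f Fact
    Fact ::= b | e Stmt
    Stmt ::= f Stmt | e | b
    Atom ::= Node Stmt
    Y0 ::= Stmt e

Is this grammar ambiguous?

Unambiguous

(Atom, Y0 are unreachable from Node, so their rules don't affect L(Node).) The reachable rules are right-linear with at most one rule per (nonterminal, next-terminal) pair. Each input token forces the next rule, so parsing is deterministic.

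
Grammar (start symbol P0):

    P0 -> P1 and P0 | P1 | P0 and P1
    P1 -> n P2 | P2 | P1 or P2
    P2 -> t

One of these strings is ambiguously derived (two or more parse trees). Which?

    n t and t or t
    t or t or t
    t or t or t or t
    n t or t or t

n t and t or t

n t and t or t: 2 trees
t or t or t: 1 tree
t or t or t or t: 1 tree
n t or t or t: 1 tree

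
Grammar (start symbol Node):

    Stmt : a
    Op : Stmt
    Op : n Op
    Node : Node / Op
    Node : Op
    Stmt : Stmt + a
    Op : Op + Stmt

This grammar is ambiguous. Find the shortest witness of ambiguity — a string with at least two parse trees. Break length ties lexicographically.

a + a

length 1: no string has ≥2 trees
length 2: no string has ≥2 trees
length 3: a + a has 2 parse trees

Two derivations of a + a:
  Node ⇒ Op ⇒ Stmt ⇒ Stmt + a ⇒ a + a
  Node ⇒ Op ⇒ Op + Stmt ⇒ Stmt + Stmt ⇒ a + Stmt ⇒ a + a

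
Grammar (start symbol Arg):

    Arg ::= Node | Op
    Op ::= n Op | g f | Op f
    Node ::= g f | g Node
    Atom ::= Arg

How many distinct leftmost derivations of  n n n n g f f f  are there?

15

Parse trees for n n n n g f f f (showing first 6 of 15):
  [Arg [Op n [Op n [Op n [Op n [Op [Op [Op g f] f] f]]]]]]
  [Arg [Op n [Op n [Op n [Op [Op n [Op [Op g f] f]] f]]]]]
  [Arg [Op n [Op n [Op n [Op [Op [Op n [Op g f]] f] f]]]]]
  [Arg [Op n [Op n [Op [Op n [Op n [Op [Op g f] f]]] f]]]]
  [Arg [Op n [Op n [Op [Op n [Op [Op n [Op g f]] f]] f]]]]
  [Arg [Op n [Op n [Op [Op [Op n [Op n [Op g f]]] f] f]]]]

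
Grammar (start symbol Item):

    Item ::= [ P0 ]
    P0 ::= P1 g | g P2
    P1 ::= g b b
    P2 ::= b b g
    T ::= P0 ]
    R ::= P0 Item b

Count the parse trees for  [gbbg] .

2

Parse trees for [gbbg]:
  [Item [ [P0 [P1 g b b] g] ]]
  [Item [ [P0 g [P2 b b g]] ]]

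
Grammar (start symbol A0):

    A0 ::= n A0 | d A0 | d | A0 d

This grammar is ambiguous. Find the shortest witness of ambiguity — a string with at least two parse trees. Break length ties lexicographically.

length 1: no string has ≥2 trees
length 2: d d has 2 parse trees

Two derivations of d d:
  A0 ⇒ d A0 ⇒ d d
  A0 ⇒ A0 d ⇒ d d

d d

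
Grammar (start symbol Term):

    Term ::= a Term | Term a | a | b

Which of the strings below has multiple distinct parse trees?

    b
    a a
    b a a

b: 1 tree
a a: 2 trees
b a a: 1 tree

a a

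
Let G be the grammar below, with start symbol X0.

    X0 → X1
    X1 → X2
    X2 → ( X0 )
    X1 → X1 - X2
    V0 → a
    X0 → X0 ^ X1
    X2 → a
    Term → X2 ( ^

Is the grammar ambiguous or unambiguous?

(Term, V0 are unreachable from X0, so their rules don't affect L(X0).) This is a standard precedence ladder (X0 over X1 over X2), with each level left-recursive on its own operator ('^' at X0, '-' at X1). That structure is LR(1), hence unambiguous.

Unambiguous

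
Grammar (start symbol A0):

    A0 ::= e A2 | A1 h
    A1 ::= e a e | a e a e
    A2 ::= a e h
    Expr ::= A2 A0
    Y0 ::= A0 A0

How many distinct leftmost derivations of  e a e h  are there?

Parse trees for e a e h:
  [A0 e [A2 a e h]]
  [A0 [A1 e a e] h]

2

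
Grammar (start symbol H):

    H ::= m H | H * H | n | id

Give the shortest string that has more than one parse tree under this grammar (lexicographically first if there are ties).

length 1: no string has ≥2 trees
length 2: no string has ≥2 trees
length 3: no string has ≥2 trees
length 4: m id * id has 2 parse trees

Two derivations of m id * id:
  H ⇒ m H ⇒ m H * H ⇒ m id * H ⇒ m id * id
  H ⇒ H * H ⇒ m H * H ⇒ m id * H ⇒ m id * id

m id * id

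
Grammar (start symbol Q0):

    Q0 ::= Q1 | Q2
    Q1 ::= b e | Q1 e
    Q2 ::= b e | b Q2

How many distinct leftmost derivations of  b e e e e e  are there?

Parse trees for b e e e e e:
  [Q0 [Q1 [Q1 [Q1 [Q1 [Q1 b e] e] e] e] e]]

1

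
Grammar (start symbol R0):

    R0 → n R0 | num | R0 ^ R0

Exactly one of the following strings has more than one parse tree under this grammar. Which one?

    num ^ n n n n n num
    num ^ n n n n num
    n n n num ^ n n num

num ^ n n n n n num: 1 tree
num ^ n n n n num: 1 tree
n n n num ^ n n num: 4 trees

n n n num ^ n n num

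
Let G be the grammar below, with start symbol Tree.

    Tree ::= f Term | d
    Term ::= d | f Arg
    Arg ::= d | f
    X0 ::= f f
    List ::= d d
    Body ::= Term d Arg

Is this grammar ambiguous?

Only Tree, Term, Arg are reachable from Tree; ignoring the rest: The reachable rules are right-linear with at most one rule per (nonterminal, next-terminal) pair. Each input token forces the next rule, so parsing is deterministic.

Unambiguous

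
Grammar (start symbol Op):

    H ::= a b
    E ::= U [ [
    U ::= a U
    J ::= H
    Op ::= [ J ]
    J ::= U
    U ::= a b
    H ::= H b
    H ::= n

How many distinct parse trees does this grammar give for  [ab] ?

Parse trees for [ab]:
  [Op [ [J [H a b]] ]]
  [Op [ [J [U a b]] ]]

2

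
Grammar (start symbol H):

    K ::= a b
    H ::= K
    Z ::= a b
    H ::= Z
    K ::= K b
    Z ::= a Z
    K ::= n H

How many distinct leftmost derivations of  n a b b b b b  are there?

Parse trees for n a b b b b b:
  [H [K [K [K [K [K n [H [K a b]]] b] b] b] b]]
  [H [K [K [K [K [K n [H [Z a b]]] b] b] b] b]]
  [H [K [K [K [K n [H [K [K a b] b]]] b] b] b]]
  [H [K [K [K n [H [K [K [K a b] b] b]]] b] b]]
  [H [K [K n [H [K [K [K [K a b] b] b] b]]] b]]
  [H [K n [H [K [K [K [K [K a b] b] b] b] b]]]]

6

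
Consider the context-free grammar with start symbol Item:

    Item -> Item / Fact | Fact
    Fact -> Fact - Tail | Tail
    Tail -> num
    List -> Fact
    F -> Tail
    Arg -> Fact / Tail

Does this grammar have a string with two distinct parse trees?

(List, F, Arg are unreachable from Item, so their rules don't affect L(Item).) Item → Item / Fact | Fact  ;  Fact → Fact - Tail | Tail  — a left-associative chain with Tail at the bottom. Each string factors uniquely by precedence.

Unambiguous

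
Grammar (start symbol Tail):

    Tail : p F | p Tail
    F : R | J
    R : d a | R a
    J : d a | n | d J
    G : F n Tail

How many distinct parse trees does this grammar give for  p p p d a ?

2

Parse trees for p p p d a:
  [Tail p [Tail p [Tail p [F [R d a]]]]]
  [Tail p [Tail p [Tail p [F [J d a]]]]]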